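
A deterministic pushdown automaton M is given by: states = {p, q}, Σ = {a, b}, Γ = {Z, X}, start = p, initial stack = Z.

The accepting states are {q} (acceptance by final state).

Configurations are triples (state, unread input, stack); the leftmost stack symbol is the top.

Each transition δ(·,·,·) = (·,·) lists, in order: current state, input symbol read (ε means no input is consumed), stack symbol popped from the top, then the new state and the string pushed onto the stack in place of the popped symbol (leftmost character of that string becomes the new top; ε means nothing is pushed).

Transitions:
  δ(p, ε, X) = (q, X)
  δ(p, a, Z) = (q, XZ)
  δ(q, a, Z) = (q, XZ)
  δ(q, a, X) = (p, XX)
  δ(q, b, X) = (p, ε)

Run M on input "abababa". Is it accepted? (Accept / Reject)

(p, abababa, Z)
  read a, top Z: go to q, push XZ → (q, bababa, XZ)
  read b, top X: go to p, push ε → (p, ababa, Z)
  read a, top Z: go to q, push XZ → (q, baba, XZ)
  read b, top X: go to p, push ε → (p, aba, Z)
  read a, top Z: go to q, push XZ → (q, ba, XZ)
  read b, top X: go to p, push ε → (p, a, Z)
  read a, top Z: go to q, push XZ → (q, ε, XZ)
All input consumed; state q ∈ F.

Accept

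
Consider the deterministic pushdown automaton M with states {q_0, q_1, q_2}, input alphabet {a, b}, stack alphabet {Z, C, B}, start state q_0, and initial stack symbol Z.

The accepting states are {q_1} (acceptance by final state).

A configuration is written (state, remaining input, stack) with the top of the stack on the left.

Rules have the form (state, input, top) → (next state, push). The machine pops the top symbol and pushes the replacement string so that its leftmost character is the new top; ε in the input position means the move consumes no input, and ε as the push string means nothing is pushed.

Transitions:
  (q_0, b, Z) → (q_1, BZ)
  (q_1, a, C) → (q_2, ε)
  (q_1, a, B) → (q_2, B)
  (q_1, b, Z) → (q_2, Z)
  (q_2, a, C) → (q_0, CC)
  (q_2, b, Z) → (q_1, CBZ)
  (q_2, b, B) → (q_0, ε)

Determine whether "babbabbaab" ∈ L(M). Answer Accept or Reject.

Reject

(q_0, babbabbaab, Z)
  read b, top Z: go to q_1, push BZ → (q_1, abbabbaab, BZ)
  read a, top B: go to q_2, push B → (q_2, bbabbaab, BZ)
  read b, top B: go to q_0, push ε → (q_0, babbaab, Z)
  read b, top Z: go to q_1, push BZ → (q_1, abbaab, BZ)
  read a, top B: go to q_2, push B → (q_2, bbaab, BZ)
  read b, top B: go to q_0, push ε → (q_0, baab, Z)
  read b, top Z: go to q_1, push BZ → (q_1, aab, BZ)
  read a, top B: go to q_2, push B → (q_2, ab, BZ)
No transition applies at (q_2, ab, BZ); input not fully consumed.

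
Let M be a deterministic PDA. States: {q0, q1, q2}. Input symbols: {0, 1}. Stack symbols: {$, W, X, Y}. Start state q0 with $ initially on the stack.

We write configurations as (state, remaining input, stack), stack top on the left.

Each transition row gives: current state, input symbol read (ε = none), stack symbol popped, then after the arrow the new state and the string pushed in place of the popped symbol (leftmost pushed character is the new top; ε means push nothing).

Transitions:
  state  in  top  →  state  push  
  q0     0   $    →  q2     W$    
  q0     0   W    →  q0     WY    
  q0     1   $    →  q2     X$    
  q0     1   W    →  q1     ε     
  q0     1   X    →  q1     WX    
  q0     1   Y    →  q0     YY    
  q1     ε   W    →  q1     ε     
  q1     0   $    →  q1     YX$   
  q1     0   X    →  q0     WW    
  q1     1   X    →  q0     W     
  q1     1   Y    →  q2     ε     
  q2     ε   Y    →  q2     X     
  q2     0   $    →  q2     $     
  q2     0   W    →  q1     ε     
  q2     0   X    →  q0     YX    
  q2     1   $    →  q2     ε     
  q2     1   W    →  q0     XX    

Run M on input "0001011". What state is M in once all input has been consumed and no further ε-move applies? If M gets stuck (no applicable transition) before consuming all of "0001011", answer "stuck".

(q0, 0001011, $)
  read 0, top $: go to q2, push W$ → (q2, 001011, W$)
  read 0, top W: go to q1, push ε → (q1, 01011, $)
  read 0, top $: go to q1, push YX$ → (q1, 1011, YX$)
  read 1, top Y: go to q2, push ε → (q2, 011, X$)
  read 0, top X: go to q0, push YX → (q0, 11, YX$)
  read 1, top Y: go to q0, push YY → (q0, 1, YYX$)
  read 1, top Y: go to q0, push YY → (q0, ε, YYYX$)
All input consumed; M is in state q0.

q0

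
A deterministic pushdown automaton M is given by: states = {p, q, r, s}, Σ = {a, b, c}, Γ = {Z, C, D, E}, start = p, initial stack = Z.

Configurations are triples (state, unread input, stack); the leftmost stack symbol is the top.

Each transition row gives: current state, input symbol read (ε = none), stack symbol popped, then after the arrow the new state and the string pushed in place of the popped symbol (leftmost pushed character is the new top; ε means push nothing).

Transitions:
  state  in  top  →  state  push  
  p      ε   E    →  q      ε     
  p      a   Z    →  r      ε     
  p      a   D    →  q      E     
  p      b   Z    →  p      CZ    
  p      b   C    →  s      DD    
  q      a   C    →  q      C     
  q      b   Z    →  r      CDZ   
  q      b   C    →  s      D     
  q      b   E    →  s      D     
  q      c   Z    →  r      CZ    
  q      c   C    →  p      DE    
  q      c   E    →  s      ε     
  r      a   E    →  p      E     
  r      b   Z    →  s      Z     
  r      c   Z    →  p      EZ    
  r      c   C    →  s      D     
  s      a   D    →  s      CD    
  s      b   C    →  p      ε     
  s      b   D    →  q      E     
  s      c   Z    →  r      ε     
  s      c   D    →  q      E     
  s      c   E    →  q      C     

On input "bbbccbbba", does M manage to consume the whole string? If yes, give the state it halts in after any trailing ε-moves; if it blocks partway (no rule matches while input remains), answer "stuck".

s

(p, bbbccbbba, Z) ⊢ (p, bbccbbba, CZ) ⊢ (s, bccbbba, DDZ) ⊢ (q, ccbbba, EDZ) ⊢ (s, cbbba, DZ) ⊢ (q, bbba, EZ) ⊢ (s, bba, DZ) ⊢ (q, ba, EZ) ⊢ (s, a, DZ) ⊢ (s, ε, CDZ)
All input consumed; M is in state s.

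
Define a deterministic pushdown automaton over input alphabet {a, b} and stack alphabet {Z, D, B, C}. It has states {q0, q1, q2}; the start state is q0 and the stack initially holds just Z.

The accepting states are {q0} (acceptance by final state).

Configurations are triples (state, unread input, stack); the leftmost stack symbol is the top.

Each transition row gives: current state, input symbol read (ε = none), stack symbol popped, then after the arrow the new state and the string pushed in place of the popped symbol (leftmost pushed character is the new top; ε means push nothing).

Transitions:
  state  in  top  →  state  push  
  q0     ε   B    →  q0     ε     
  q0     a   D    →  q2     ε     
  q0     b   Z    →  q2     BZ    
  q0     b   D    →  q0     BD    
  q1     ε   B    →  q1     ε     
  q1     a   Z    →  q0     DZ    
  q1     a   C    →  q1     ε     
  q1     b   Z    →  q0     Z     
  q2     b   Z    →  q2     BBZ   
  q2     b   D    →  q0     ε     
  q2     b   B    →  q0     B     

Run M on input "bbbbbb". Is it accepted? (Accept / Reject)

(q0, bbbbbb, Z)
  read b, top Z: go to q2, push BZ → (q2, bbbbb, BZ)
  read b, top B: go to q0, push B → (q0, bbbb, BZ)
  ε-move, top B: go to q0, push ε → (q0, bbbb, Z)
  read b, top Z: go to q2, push BZ → (q2, bbb, BZ)
  read b, top B: go to q0, push B → (q0, bb, BZ)
  ε-move, top B: go to q0, push ε → (q0, bb, Z)
  read b, top Z: go to q2, push BZ → (q2, b, BZ)
  read b, top B: go to q0, push B → (q0, ε, BZ)
All input consumed; state q0 ∈ F.

Accept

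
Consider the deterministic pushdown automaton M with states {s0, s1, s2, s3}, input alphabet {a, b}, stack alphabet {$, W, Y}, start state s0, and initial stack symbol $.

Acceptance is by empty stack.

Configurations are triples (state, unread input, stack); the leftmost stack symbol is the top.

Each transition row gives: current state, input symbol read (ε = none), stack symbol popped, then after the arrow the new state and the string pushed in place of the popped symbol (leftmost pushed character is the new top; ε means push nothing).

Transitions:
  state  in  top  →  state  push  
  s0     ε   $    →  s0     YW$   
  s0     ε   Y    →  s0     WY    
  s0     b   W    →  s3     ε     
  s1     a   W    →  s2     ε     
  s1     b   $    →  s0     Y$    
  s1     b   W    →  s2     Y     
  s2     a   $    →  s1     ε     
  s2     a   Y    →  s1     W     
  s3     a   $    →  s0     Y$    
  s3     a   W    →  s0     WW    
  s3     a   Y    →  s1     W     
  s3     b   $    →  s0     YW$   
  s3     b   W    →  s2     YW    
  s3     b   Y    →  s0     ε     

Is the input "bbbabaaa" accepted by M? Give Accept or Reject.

(s0, bbbabaaa, $) ⊢ (s0, bbbabaaa, YW$) ⊢ (s0, bbbabaaa, WYW$) ⊢ (s3, bbabaaa, YW$) ⊢ (s0, babaaa, W$) ⊢ (s3, abaaa, $) ⊢ (s0, baaa, Y$) ⊢ (s0, baaa, WY$) ⊢ (s3, aaa, Y$) ⊢ (s1, aa, W$) ⊢ (s2, a, $) ⊢ (s1, ε, ε)
All input consumed and the stack is empty.

Accept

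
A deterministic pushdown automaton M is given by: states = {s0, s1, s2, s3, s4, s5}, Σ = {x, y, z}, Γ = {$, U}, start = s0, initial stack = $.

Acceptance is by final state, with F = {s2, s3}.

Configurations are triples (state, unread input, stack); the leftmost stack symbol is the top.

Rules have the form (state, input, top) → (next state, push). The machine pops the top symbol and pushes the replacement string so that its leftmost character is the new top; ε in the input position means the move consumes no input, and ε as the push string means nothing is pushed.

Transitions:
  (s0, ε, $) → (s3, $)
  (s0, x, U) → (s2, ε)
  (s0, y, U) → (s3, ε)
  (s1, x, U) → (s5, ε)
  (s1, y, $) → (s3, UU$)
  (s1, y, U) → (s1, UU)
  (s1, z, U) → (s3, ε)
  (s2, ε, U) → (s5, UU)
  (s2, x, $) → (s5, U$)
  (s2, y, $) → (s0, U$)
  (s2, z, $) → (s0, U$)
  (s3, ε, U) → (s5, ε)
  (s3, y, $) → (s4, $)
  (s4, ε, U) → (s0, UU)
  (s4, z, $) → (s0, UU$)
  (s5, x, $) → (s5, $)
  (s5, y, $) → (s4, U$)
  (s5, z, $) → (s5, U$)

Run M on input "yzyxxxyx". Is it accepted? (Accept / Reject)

Accept

(s0, yzyxxxyx, $) ⊢ (s3, yzyxxxyx, $) ⊢ (s4, zyxxxyx, $) ⊢ (s0, yxxxyx, UU$) ⊢ (s3, xxxyx, U$) ⊢ (s5, xxxyx, $) ⊢ (s5, xxyx, $) ⊢ (s5, xyx, $) ⊢ (s5, yx, $) ⊢ (s4, x, U$) ⊢ (s0, x, UU$) ⊢ (s2, ε, U$)
All input consumed; state s2 ∈ F.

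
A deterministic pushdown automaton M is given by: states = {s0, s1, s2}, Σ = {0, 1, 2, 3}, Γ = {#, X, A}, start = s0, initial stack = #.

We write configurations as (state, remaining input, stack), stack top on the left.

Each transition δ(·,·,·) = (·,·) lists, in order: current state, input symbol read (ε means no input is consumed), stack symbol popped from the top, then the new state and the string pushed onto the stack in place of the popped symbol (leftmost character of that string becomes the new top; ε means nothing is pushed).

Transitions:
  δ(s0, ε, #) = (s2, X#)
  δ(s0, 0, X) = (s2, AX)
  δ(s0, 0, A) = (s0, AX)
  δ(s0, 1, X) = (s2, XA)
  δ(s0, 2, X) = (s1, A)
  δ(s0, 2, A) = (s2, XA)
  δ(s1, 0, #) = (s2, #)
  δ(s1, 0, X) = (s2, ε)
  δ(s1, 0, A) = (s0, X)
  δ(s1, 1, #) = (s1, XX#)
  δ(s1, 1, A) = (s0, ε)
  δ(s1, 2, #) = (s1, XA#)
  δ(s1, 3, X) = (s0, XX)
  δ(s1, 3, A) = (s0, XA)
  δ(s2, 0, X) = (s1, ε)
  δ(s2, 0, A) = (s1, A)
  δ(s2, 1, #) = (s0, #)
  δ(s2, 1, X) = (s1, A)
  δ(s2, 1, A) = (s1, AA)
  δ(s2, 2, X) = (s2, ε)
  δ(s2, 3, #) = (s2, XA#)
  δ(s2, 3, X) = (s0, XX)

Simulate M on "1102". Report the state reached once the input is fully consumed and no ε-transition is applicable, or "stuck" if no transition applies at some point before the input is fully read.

s1

(s0, 1102, #) ⊢ (s2, 1102, X#) ⊢ (s1, 102, A#) ⊢ (s0, 02, #) ⊢ (s2, 02, X#) ⊢ (s1, 2, #) ⊢ (s1, ε, XA#)
All input consumed; M is in state s1.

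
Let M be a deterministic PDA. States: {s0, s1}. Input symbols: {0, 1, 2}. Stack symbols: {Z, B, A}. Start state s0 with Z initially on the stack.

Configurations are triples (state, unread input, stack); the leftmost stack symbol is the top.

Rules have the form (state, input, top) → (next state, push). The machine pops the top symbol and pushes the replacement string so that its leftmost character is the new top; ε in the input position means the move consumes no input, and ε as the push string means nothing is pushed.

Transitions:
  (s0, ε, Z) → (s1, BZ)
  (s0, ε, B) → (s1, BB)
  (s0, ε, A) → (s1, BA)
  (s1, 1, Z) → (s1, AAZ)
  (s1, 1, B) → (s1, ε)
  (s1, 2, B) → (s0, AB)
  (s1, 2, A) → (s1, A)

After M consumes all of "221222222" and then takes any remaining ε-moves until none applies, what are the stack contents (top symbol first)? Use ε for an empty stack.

ABABZ

(s0, 221222222, Z) ⊢ (s1, 221222222, BZ) ⊢ (s0, 21222222, ABZ) ⊢ (s1, 21222222, BABZ) ⊢ (s0, 1222222, ABABZ) ⊢ (s1, 1222222, BABABZ) ⊢ (s1, 222222, ABABZ) ⊢ (s1, 22222, ABABZ) ⊢ (s1, 2222, ABABZ) ⊢ (s1, 222, ABABZ) ⊢ (s1, 22, ABABZ) ⊢ (s1, 2, ABABZ) ⊢ (s1, ε, ABABZ)
All input consumed in state s1 with stack ABABZ.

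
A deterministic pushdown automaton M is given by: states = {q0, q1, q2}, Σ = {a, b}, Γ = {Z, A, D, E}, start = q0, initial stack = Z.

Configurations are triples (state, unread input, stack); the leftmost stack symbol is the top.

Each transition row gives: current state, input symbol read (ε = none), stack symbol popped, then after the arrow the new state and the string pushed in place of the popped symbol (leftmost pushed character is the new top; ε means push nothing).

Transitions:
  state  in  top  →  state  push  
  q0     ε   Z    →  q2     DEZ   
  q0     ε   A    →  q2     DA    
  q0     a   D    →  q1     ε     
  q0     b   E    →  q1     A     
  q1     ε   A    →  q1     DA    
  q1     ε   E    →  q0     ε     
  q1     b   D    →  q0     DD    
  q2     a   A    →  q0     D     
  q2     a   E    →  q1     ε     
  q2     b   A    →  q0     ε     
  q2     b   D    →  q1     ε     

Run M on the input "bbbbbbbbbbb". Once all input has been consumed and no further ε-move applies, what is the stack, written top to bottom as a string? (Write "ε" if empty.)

(q0, bbbbbbbbbbb, Z)
  ε-move, top Z: go to q2, push DEZ → (q2, bbbbbbbbbbb, DEZ)
  read b, top D: go to q1, push ε → (q1, bbbbbbbbbb, EZ)
  ε-move, top E: go to q0, push ε → (q0, bbbbbbbbbb, Z)
  ε-move, top Z: go to q2, push DEZ → (q2, bbbbbbbbbb, DEZ)
  read b, top D: go to q1, push ε → (q1, bbbbbbbbb, EZ)
  ε-move, top E: go to q0, push ε → (q0, bbbbbbbbb, Z)
  ε-move, top Z: go to q2, push DEZ → (q2, bbbbbbbbb, DEZ)
  read b, top D: go to q1, push ε → (q1, bbbbbbbb, EZ)
  ε-move, top E: go to q0, push ε → (q0, bbbbbbbb, Z)
  ε-move, top Z: go to q2, push DEZ → (q2, bbbbbbbb, DEZ)
  read b, top D: go to q1, push ε → (q1, bbbbbbb, EZ)
  ε-move, top E: go to q0, push ε → (q0, bbbbbbb, Z)
  ε-move, top Z: go to q2, push DEZ → (q2, bbbbbbb, DEZ)
  read b, top D: go to q1, push ε → (q1, bbbbbb, EZ)
  ε-move, top E: go to q0, push ε → (q0, bbbbbb, Z)
  ε-move, top Z: go to q2, push DEZ → (q2, bbbbbb, DEZ)
  read b, top D: go to q1, push ε → (q1, bbbbb, EZ)
  ε-move, top E: go to q0, push ε → (q0, bbbbb, Z)
  ε-move, top Z: go to q2, push DEZ → (q2, bbbbb, DEZ)
  read b, top D: go to q1, push ε → (q1, bbbb, EZ)
  ε-move, top E: go to q0, push ε → (q0, bbbb, Z)
  ε-move, top Z: go to q2, push DEZ → (q2, bbbb, DEZ)
  read b, top D: go to q1, push ε → (q1, bbb, EZ)
  ε-move, top E: go to q0, push ε → (q0, bbb, Z)
  ε-move, top Z: go to q2, push DEZ → (q2, bbb, DEZ)
  read b, top D: go to q1, push ε → (q1, bb, EZ)
  ε-move, top E: go to q0, push ε → (q0, bb, Z)
  ε-move, top Z: go to q2, push DEZ → (q2, bb, DEZ)
  read b, top D: go to q1, push ε → (q1, b, EZ)
  ε-move, top E: go to q0, push ε → (q0, b, Z)
  ε-move, top Z: go to q2, push DEZ → (q2, b, DEZ)
  read b, top D: go to q1, push ε → (q1, ε, EZ)
  ε-move, top E: go to q0, push ε → (q0, ε, Z)
  ε-move, top Z: go to q2, push DEZ → (q2, ε, DEZ)
All input consumed in state q2 with stack DEZ.

DEZ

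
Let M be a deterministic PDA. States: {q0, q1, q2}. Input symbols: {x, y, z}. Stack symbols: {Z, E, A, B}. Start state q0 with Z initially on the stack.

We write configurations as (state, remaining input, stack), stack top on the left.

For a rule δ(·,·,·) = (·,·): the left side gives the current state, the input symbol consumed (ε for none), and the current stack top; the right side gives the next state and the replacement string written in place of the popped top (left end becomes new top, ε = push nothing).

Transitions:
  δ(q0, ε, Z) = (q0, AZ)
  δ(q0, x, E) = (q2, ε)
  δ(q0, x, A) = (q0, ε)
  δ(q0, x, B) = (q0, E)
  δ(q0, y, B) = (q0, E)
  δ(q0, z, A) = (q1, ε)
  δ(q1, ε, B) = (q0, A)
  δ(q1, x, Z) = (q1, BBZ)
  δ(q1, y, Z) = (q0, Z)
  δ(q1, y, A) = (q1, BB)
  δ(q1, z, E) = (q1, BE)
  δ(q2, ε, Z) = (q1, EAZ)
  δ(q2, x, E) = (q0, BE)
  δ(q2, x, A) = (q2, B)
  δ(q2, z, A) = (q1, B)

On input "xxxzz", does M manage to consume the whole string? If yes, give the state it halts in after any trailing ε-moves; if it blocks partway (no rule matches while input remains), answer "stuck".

(q0, xxxzz, Z)
  ε-move, top Z: go to q0, push AZ → (q0, xxxzz, AZ)
  read x, top A: go to q0, push ε → (q0, xxzz, Z)
  ε-move, top Z: go to q0, push AZ → (q0, xxzz, AZ)
  read x, top A: go to q0, push ε → (q0, xzz, Z)
  ε-move, top Z: go to q0, push AZ → (q0, xzz, AZ)
  read x, top A: go to q0, push ε → (q0, zz, Z)
  ε-move, top Z: go to q0, push AZ → (q0, zz, AZ)
  read z, top A: go to q1, push ε → (q1, z, Z)
No transition for (q1, z, top Z); M blocks with input z remaining.

stuck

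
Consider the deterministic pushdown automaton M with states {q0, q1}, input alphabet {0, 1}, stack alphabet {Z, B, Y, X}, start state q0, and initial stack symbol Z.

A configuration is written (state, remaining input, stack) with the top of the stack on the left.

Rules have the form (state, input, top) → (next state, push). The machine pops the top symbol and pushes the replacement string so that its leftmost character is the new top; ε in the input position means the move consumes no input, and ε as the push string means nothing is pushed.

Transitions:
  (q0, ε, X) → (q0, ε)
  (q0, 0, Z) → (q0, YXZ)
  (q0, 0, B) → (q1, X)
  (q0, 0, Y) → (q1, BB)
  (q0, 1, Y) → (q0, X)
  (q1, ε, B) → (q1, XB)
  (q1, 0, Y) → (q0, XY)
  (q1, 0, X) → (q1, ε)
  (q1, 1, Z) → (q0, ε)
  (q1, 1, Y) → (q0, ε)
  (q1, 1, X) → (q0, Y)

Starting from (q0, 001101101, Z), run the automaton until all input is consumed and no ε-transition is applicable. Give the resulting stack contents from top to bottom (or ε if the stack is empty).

YXZ

(q0, 001101101, Z)
  read 0, top Z: go to q0, push YXZ → (q0, 01101101, YXZ)
  read 0, top Y: go to q1, push BB → (q1, 1101101, BBXZ)
  ε-move, top B: go to q1, push XB → (q1, 1101101, XBBXZ)
  read 1, top X: go to q0, push Y → (q0, 101101, YBBXZ)
  read 1, top Y: go to q0, push X → (q0, 01101, XBBXZ)
  ε-move, top X: go to q0, push ε → (q0, 01101, BBXZ)
  read 0, top B: go to q1, push X → (q1, 1101, XBXZ)
  read 1, top X: go to q0, push Y → (q0, 101, YBXZ)
  read 1, top Y: go to q0, push X → (q0, 01, XBXZ)
  ε-move, top X: go to q0, push ε → (q0, 01, BXZ)
  read 0, top B: go to q1, push X → (q1, 1, XXZ)
  read 1, top X: go to q0, push Y → (q0, ε, YXZ)
All input consumed in state q0 with stack YXZ.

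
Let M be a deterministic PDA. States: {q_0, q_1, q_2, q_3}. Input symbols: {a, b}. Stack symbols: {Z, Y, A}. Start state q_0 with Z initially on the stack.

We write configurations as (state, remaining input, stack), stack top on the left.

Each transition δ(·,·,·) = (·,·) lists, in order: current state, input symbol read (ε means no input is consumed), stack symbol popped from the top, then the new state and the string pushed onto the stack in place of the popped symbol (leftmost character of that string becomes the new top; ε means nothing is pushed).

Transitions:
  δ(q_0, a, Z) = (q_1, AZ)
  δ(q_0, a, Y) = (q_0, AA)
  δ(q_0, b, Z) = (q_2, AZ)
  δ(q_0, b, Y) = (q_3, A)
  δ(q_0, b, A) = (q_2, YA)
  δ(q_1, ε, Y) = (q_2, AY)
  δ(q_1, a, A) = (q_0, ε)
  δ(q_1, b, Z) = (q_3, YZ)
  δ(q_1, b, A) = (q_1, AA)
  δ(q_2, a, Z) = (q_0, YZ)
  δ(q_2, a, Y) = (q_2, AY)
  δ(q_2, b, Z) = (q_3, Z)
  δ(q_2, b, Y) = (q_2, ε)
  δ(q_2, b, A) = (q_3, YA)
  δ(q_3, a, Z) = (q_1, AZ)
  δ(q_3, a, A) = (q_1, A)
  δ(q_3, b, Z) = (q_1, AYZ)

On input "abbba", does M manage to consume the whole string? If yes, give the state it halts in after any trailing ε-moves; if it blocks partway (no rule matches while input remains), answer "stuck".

(q_0, abbba, Z)
  read a, top Z: go to q_1, push AZ → (q_1, bbba, AZ)
  read b, top A: go to q_1, push AA → (q_1, bba, AAZ)
  read b, top A: go to q_1, push AA → (q_1, ba, AAAZ)
  read b, top A: go to q_1, push AA → (q_1, a, AAAAZ)
  read a, top A: go to q_0, push ε → (q_0, ε, AAAZ)
All input consumed; M is in state q_0.

q_0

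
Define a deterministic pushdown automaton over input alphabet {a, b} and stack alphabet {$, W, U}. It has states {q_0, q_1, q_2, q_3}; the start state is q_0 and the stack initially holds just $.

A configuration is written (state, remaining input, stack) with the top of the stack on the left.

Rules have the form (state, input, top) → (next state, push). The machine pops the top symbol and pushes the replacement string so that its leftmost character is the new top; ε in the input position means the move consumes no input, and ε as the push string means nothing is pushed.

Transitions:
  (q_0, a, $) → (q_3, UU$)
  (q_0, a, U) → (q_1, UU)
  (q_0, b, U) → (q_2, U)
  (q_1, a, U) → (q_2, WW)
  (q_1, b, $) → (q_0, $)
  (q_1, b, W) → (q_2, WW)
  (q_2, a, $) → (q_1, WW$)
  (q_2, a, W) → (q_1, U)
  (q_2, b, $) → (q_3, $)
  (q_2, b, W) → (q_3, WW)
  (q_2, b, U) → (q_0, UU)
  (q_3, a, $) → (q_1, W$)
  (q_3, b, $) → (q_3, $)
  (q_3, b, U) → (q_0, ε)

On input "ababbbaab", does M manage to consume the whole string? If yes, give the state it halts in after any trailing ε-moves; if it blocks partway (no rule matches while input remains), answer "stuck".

stuck

(q_0, ababbbaab, $)
  read a, top $: go to q_3, push UU$ → (q_3, babbbaab, UU$)
  read b, top U: go to q_0, push ε → (q_0, abbbaab, U$)
  read a, top U: go to q_1, push UU → (q_1, bbbaab, UU$)
No transition for (q_1, b, top U); M blocks with input bbbaab remaining.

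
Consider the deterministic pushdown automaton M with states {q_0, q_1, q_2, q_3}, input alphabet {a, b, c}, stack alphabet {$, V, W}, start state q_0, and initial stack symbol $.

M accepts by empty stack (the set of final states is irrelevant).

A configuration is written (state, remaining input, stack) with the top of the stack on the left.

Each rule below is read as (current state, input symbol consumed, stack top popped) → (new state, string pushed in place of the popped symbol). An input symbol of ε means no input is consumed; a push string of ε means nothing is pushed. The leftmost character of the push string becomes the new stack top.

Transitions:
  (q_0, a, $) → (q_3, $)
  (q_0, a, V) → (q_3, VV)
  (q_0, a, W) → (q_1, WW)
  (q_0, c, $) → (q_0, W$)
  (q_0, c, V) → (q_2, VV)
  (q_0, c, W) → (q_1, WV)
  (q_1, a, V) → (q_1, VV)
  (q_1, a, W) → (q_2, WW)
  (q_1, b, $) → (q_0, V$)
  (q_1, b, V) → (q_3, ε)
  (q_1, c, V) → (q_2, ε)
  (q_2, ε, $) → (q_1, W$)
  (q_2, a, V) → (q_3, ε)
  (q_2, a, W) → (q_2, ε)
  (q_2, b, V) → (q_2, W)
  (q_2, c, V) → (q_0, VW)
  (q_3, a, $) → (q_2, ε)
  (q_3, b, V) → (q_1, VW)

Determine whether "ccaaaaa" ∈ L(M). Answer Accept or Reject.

Accept

(q_0, ccaaaaa, $)
  read c, top $: go to q_0, push W$ → (q_0, caaaaa, W$)
  read c, top W: go to q_1, push WV → (q_1, aaaaa, WV$)
  read a, top W: go to q_2, push WW → (q_2, aaaa, WWV$)
  read a, top W: go to q_2, push ε → (q_2, aaa, WV$)
  read a, top W: go to q_2, push ε → (q_2, aa, V$)
  read a, top V: go to q_3, push ε → (q_3, a, $)
  read a, top $: go to q_2, push ε → (q_2, ε, ε)
All input consumed and the stack is empty.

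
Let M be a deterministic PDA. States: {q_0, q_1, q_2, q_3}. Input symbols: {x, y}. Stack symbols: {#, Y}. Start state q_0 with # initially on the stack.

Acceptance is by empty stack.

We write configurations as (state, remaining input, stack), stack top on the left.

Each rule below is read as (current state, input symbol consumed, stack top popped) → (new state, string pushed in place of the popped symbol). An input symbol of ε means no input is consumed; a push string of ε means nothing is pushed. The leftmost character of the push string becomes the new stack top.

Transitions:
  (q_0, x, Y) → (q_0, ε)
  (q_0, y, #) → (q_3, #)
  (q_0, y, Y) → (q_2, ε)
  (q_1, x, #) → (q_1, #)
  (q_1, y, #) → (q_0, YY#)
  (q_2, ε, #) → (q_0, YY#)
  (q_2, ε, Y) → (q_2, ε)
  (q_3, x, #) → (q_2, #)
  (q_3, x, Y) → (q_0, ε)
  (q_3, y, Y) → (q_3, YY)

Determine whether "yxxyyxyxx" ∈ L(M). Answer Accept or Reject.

Reject

(q_0, yxxyyxyxx, #)
  read y, top #: go to q_3, push # → (q_3, xxyyxyxx, #)
  read x, top #: go to q_2, push # → (q_2, xyyxyxx, #)
  ε-move, top #: go to q_0, push YY# → (q_0, xyyxyxx, YY#)
  read x, top Y: go to q_0, push ε → (q_0, yyxyxx, Y#)
  read y, top Y: go to q_2, push ε → (q_2, yxyxx, #)
  ε-move, top #: go to q_0, push YY# → (q_0, yxyxx, YY#)
  read y, top Y: go to q_2, push ε → (q_2, xyxx, Y#)
  ε-move, top Y: go to q_2, push ε → (q_2, xyxx, #)
  ε-move, top #: go to q_0, push YY# → (q_0, xyxx, YY#)
  read x, top Y: go to q_0, push ε → (q_0, yxx, Y#)
  read y, top Y: go to q_2, push ε → (q_2, xx, #)
  ε-move, top #: go to q_0, push YY# → (q_0, xx, YY#)
  read x, top Y: go to q_0, push ε → (q_0, x, Y#)
  read x, top Y: go to q_0, push ε → (q_0, ε, #)
All input consumed; stack is #, not empty, and no further ε-move applies.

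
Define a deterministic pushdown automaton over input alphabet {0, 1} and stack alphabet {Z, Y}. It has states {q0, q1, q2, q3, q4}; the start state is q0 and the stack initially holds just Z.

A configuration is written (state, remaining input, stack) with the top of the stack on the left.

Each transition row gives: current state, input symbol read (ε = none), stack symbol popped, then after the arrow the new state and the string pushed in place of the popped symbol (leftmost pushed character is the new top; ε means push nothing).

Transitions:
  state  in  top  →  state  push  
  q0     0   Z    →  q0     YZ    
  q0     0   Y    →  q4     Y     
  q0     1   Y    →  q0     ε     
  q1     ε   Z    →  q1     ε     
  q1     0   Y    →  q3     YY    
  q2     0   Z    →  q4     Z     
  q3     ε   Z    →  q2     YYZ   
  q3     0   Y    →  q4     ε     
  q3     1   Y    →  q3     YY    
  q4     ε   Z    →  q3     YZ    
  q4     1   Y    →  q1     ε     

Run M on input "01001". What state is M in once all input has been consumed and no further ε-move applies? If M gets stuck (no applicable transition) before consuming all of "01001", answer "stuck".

(q0, 01001, Z)
  read 0, top Z: go to q0, push YZ → (q0, 1001, YZ)
  read 1, top Y: go to q0, push ε → (q0, 001, Z)
  read 0, top Z: go to q0, push YZ → (q0, 01, YZ)
  read 0, top Y: go to q4, push Y → (q4, 1, YZ)
  read 1, top Y: go to q1, push ε → (q1, ε, Z)
  ε-move, top Z: go to q1, push ε → (q1, ε, ε)
All input consumed; M is in state q1.

q1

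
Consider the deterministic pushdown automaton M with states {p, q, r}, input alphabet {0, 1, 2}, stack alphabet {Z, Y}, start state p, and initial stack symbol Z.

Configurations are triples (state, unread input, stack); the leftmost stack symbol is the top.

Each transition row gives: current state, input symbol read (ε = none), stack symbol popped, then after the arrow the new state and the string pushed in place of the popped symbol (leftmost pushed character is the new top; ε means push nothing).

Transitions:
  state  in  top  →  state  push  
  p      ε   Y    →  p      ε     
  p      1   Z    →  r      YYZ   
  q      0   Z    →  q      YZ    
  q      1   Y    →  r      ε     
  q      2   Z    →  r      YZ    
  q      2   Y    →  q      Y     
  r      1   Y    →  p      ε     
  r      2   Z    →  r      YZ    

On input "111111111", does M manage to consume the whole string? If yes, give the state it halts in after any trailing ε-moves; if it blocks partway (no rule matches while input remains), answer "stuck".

r

(p, 111111111, Z) ⊢ (r, 11111111, YYZ) ⊢ (p, 1111111, YZ) ⊢ (p, 1111111, Z) ⊢ (r, 111111, YYZ) ⊢ (p, 11111, YZ) ⊢ (p, 11111, Z) ⊢ (r, 1111, YYZ) ⊢ (p, 111, YZ) ⊢ (p, 111, Z) ⊢ (r, 11, YYZ) ⊢ (p, 1, YZ) ⊢ (p, 1, Z) ⊢ (r, ε, YYZ)
All input consumed; M is in state r.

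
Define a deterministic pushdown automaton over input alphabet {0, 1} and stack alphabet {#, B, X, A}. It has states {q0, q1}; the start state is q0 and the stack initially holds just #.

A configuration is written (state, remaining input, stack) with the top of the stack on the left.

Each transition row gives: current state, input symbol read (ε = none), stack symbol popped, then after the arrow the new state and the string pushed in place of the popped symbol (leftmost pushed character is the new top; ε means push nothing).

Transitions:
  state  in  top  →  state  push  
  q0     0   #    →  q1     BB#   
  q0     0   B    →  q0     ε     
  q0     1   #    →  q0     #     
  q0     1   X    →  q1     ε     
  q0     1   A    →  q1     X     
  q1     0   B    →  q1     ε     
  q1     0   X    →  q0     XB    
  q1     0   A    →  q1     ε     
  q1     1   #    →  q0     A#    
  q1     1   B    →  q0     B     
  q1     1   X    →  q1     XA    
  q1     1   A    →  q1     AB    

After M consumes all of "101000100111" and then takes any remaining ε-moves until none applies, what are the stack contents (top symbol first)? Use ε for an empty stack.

(q0, 101000100111, #) ⊢ (q0, 01000100111, #) ⊢ (q1, 1000100111, BB#) ⊢ (q0, 000100111, BB#) ⊢ (q0, 00100111, B#) ⊢ (q0, 0100111, #) ⊢ (q1, 100111, BB#) ⊢ (q0, 00111, BB#) ⊢ (q0, 0111, B#) ⊢ (q0, 111, #) ⊢ (q0, 11, #) ⊢ (q0, 1, #) ⊢ (q0, ε, #)
All input consumed in state q0 with stack #.

#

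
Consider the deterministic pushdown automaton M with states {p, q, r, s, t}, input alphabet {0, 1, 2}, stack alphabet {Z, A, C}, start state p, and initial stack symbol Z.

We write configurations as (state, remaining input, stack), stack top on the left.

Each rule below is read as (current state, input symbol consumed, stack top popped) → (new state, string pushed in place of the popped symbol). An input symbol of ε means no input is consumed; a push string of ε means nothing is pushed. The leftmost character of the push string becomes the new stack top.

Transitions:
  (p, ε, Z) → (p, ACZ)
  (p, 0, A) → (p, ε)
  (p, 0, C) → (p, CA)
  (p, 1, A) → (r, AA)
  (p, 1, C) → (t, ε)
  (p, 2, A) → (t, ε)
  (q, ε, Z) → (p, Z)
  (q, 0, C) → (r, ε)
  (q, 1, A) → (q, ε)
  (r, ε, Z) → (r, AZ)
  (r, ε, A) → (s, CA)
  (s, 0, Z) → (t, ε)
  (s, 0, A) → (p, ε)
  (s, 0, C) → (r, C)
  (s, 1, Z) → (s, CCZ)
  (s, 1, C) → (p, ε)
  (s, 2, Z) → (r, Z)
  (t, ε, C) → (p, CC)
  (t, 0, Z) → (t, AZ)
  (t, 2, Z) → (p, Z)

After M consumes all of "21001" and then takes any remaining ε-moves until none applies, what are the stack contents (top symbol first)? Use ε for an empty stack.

(p, 21001, Z) ⊢ (p, 21001, ACZ) ⊢ (t, 1001, CZ) ⊢ (p, 1001, CCZ) ⊢ (t, 001, CZ) ⊢ (p, 001, CCZ) ⊢ (p, 01, CACZ) ⊢ (p, 1, CAACZ) ⊢ (t, ε, AACZ)
All input consumed in state t with stack AACZ.

AACZ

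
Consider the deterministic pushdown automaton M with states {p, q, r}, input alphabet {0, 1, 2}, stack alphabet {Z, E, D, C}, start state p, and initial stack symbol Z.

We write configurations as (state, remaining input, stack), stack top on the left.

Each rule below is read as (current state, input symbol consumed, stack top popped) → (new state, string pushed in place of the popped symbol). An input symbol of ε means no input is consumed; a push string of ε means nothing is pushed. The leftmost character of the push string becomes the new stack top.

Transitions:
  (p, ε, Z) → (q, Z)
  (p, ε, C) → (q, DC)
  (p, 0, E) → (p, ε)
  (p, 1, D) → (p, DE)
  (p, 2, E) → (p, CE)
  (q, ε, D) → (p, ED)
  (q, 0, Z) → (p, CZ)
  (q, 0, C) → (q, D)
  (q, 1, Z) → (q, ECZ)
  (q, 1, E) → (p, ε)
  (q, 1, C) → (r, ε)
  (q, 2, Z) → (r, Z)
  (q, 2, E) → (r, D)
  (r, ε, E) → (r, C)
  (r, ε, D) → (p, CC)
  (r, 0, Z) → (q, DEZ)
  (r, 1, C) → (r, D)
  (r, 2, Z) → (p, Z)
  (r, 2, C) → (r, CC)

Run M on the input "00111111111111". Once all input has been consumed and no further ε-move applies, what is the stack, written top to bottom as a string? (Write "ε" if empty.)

(p, 00111111111111, Z)
  ε-move, top Z: go to q, push Z → (q, 00111111111111, Z)
  read 0, top Z: go to p, push CZ → (p, 0111111111111, CZ)
  ε-move, top C: go to q, push DC → (q, 0111111111111, DCZ)
  ε-move, top D: go to p, push ED → (p, 0111111111111, EDCZ)
  read 0, top E: go to p, push ε → (p, 111111111111, DCZ)
  read 1, top D: go to p, push DE → (p, 11111111111, DECZ)
  read 1, top D: go to p, push DE → (p, 1111111111, DEECZ)
  read 1, top D: go to p, push DE → (p, 111111111, DEEECZ)
  read 1, top D: go to p, push DE → (p, 11111111, DEEEECZ)
  read 1, top D: go to p, push DE → (p, 1111111, DEEEEECZ)
  read 1, top D: go to p, push DE → (p, 111111, DEEEEEECZ)
  read 1, top D: go to p, push DE → (p, 11111, DEEEEEEECZ)
  read 1, top D: go to p, push DE → (p, 1111, DEEEEEEEECZ)
  read 1, top D: go to p, push DE → (p, 111, DEEEEEEEEECZ)
  read 1, top D: go to p, push DE → (p, 11, DEEEEEEEEEECZ)
  read 1, top D: go to p, push DE → (p, 1, DEEEEEEEEEEECZ)
  read 1, top D: go to p, push DE → (p, ε, DEEEEEEEEEEEECZ)
All input consumed in state p with stack DEEEEEEEEEEEECZ.

DEEEEEEEEEEEECZ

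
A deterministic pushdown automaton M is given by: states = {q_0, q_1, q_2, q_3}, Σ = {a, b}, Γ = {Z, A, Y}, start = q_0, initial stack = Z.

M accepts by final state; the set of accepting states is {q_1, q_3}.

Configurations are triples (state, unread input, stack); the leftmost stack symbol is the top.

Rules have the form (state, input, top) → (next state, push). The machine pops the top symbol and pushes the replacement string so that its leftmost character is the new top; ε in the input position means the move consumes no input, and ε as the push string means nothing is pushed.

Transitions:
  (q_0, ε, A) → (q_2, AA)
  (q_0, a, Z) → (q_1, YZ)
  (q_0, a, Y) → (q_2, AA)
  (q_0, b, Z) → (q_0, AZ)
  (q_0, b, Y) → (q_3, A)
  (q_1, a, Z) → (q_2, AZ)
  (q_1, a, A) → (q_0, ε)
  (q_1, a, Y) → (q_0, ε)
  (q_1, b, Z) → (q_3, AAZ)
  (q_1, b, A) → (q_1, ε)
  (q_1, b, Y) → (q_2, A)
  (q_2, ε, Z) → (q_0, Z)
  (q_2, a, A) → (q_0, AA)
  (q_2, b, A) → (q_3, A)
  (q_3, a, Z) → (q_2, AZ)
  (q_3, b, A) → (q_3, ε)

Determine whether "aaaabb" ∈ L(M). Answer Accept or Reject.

Accept

(q_0, aaaabb, Z) ⊢ (q_1, aaabb, YZ) ⊢ (q_0, aabb, Z) ⊢ (q_1, abb, YZ) ⊢ (q_0, bb, Z) ⊢ (q_0, b, AZ) ⊢ (q_2, b, AAZ) ⊢ (q_3, ε, AAZ)
All input consumed; state q_3 ∈ F.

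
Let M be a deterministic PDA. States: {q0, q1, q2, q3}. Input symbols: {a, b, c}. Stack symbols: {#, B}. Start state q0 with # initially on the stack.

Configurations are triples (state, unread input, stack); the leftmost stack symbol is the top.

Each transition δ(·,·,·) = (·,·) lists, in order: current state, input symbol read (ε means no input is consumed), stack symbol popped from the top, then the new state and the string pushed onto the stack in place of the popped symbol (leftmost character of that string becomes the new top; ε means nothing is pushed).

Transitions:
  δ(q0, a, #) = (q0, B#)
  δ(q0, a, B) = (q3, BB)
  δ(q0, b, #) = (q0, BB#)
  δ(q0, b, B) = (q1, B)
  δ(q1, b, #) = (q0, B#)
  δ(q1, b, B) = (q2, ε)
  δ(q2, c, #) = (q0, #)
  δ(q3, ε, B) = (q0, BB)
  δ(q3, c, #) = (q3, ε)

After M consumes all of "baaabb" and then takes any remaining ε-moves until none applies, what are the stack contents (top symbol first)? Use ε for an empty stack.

BBBBBBB#

(q0, baaabb, #)
  read b, top #: go to q0, push BB# → (q0, aaabb, BB#)
  read a, top B: go to q3, push BB → (q3, aabb, BBB#)
  ε-move, top B: go to q0, push BB → (q0, aabb, BBBB#)
  read a, top B: go to q3, push BB → (q3, abb, BBBBB#)
  ε-move, top B: go to q0, push BB → (q0, abb, BBBBBB#)
  read a, top B: go to q3, push BB → (q3, bb, BBBBBBB#)
  ε-move, top B: go to q0, push BB → (q0, bb, BBBBBBBB#)
  read b, top B: go to q1, push B → (q1, b, BBBBBBBB#)
  read b, top B: go to q2, push ε → (q2, ε, BBBBBBB#)
All input consumed in state q2 with stack BBBBBBB#.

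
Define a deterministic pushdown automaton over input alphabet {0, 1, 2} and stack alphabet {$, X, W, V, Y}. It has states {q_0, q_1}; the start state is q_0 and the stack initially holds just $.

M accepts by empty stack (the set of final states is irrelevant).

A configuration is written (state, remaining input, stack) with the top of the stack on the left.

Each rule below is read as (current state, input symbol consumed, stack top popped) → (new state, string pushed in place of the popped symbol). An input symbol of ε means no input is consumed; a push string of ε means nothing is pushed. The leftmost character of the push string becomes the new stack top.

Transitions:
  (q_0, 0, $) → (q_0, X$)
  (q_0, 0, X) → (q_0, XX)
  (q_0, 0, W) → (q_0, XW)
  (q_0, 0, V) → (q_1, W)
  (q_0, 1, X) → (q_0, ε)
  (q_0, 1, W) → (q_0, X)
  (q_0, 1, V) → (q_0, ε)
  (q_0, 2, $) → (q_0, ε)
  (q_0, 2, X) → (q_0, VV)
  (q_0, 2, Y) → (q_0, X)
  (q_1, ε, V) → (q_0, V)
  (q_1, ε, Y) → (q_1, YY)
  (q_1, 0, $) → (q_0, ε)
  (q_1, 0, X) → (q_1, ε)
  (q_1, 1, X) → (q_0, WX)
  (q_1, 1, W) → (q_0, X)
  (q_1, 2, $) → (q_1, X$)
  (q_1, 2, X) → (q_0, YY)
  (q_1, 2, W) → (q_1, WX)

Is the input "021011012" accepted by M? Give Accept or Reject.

Accept

(q_0, 021011012, $)
  read 0, top $: go to q_0, push X$ → (q_0, 21011012, X$)
  read 2, top X: go to q_0, push VV → (q_0, 1011012, VV$)
  read 1, top V: go to q_0, push ε → (q_0, 011012, V$)
  read 0, top V: go to q_1, push W → (q_1, 11012, W$)
  read 1, top W: go to q_0, push X → (q_0, 1012, X$)
  read 1, top X: go to q_0, push ε → (q_0, 012, $)
  read 0, top $: go to q_0, push X$ → (q_0, 12, X$)
  read 1, top X: go to q_0, push ε → (q_0, 2, $)
  read 2, top $: go to q_0, push ε → (q_0, ε, ε)
All input consumed and the stack is empty.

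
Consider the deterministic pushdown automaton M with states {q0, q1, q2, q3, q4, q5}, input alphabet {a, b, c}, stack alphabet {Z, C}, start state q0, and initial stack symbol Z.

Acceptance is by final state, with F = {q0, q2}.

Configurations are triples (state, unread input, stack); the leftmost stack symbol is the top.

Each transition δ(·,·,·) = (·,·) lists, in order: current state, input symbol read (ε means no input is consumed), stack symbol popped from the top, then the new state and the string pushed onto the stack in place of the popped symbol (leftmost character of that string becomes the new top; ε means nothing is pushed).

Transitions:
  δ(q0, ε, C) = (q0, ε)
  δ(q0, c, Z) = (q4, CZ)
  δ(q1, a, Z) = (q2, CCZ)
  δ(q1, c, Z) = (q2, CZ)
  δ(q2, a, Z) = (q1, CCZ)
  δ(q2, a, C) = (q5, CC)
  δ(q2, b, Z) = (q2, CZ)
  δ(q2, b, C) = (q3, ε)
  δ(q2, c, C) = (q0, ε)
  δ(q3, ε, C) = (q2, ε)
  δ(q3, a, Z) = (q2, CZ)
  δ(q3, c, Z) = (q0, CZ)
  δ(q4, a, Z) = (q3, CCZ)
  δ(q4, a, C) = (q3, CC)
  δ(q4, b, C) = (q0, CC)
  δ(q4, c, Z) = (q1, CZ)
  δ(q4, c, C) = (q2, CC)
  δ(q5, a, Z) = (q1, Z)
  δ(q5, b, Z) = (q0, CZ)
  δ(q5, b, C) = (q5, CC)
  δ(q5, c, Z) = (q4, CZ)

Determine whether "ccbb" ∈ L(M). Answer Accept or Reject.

Accept

(q0, ccbb, Z)
  read c, top Z: go to q4, push CZ → (q4, cbb, CZ)
  read c, top C: go to q2, push CC → (q2, bb, CCZ)
  read b, top C: go to q3, push ε → (q3, b, CZ)
  ε-move, top C: go to q2, push ε → (q2, b, Z)
  read b, top Z: go to q2, push CZ → (q2, ε, CZ)
All input consumed; state q2 ∈ F.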